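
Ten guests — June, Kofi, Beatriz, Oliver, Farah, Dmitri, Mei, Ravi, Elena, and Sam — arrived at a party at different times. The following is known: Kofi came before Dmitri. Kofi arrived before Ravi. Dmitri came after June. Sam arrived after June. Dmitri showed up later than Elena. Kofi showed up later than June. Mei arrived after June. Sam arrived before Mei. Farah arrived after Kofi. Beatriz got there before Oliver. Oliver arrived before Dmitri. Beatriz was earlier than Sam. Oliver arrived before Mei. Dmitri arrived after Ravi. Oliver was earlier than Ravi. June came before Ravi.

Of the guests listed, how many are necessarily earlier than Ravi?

4

Directly stated before Ravi: June, Kofi, and Oliver.
Beatriz reaches Ravi via Beatriz → Oliver → Ravi.
No chain forces Dmitri (or any of the others) ahead of Ravi.
That's Beatriz, June, Kofi, and Oliver — 4 in all.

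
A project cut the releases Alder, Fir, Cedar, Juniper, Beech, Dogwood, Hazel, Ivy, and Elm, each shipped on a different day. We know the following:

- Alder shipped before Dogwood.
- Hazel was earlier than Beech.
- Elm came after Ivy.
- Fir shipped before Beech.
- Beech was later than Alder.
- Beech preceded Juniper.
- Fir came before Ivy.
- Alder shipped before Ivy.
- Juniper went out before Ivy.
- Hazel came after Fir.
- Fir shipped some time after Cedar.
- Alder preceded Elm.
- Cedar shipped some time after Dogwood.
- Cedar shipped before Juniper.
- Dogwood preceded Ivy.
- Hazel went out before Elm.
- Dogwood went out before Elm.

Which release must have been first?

Alder

Alder has a chain of constraints placing it before every other release, so Alder must be first.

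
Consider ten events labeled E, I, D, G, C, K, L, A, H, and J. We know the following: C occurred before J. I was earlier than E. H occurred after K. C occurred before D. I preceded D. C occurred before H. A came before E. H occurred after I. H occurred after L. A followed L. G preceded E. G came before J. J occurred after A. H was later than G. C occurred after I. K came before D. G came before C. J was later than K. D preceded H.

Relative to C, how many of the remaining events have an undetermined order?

4

Forced before C: G and I; forced after C: D, H, and J.
That leaves A, E, K, and L with no forced order relative to C — 4.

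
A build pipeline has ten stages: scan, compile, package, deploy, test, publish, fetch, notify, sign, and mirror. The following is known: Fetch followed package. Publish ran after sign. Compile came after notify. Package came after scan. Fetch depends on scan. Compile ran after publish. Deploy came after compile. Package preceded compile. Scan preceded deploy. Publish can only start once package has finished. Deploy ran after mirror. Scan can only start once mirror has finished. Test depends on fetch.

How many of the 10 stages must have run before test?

Directly stated before test: fetch.
Mirror reaches test via mirror → scan → fetch → test.
Package reaches test via package → fetch → test.
Scan reaches test via scan → fetch → test.
That's fetch, mirror, package, and scan — 4 in all.

4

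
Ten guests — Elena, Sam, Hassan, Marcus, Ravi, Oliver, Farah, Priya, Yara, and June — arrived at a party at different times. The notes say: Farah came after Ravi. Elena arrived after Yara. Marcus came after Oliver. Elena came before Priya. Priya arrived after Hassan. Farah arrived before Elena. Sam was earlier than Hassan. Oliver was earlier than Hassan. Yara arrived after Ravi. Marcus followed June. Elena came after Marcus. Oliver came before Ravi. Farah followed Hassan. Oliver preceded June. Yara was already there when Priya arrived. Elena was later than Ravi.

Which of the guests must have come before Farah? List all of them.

Hassan, Oliver, Ravi, Sam

Directly stated before Farah: Hassan and Ravi.
Oliver reaches Farah via Oliver → Hassan → Farah.
Sam reaches Farah via Sam → Hassan → Farah.
No chain forces Elena (or any of the others) ahead of Farah.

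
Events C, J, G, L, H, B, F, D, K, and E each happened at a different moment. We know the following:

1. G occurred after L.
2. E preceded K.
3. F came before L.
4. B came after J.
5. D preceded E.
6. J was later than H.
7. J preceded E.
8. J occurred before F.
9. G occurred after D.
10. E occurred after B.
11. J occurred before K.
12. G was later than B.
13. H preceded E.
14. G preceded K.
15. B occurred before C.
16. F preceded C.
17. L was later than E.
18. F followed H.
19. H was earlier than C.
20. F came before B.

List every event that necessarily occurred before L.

Directly stated before L: E and F.
B reaches L via B → E → L.
D reaches L via D → E → L.
H reaches L via H → E → L.
Likewise J reaches L by chaining the stated constraints.

B, D, E, F, H, J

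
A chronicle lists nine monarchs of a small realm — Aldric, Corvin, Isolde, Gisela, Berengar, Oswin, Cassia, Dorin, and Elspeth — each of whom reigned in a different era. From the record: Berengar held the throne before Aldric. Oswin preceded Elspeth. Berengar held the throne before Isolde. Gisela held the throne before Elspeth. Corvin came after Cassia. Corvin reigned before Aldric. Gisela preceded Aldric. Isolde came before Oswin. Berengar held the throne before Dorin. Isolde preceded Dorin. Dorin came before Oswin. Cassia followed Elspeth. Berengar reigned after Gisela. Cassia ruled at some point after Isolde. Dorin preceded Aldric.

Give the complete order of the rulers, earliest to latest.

Gisela, Berengar, Isolde, Dorin, Oswin, Elspeth, Cassia, Corvin, Aldric

The constraints fix every adjacent pair, so only one ordering works:
Gisela → Berengar → Isolde → Dorin → Oswin → Elspeth → Cassia → Corvin → Aldric.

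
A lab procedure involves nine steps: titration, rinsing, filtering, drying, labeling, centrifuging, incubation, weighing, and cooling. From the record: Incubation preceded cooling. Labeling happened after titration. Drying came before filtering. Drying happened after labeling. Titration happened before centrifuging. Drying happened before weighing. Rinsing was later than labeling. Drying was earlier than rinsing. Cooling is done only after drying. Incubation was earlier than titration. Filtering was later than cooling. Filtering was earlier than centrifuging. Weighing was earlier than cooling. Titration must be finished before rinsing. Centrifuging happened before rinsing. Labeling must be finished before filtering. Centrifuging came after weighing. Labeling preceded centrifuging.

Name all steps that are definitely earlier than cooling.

Directly stated before cooling: drying, incubation, and weighing.
Labeling reaches cooling via labeling → drying → cooling.
Titration reaches cooling via titration → labeling → drying → cooling.
No chain forces centrifuging (or any of the others) ahead of cooling.

drying, incubation, labeling, titration, weighing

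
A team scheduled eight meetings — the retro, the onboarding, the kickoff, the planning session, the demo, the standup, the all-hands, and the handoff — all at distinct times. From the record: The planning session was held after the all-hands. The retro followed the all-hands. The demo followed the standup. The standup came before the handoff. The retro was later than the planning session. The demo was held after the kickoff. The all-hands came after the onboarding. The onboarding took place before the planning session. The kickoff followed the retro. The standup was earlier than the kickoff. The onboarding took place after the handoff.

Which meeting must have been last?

the demo

Every other meeting has a chain of constraints placing it before the demo, so the demo is last.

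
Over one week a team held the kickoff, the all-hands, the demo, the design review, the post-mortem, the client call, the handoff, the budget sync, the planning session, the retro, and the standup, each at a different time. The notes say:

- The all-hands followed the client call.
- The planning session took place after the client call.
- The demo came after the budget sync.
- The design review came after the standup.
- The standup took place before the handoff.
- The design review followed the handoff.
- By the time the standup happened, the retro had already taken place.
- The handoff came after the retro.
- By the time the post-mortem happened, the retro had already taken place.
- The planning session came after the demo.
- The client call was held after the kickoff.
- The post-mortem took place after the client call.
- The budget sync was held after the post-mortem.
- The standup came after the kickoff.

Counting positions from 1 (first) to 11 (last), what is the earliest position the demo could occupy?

6

The budget sync, the client call, the kickoff, the post-mortem, and the retro must all come before the demo — 5 forced predecessors.
Nothing else is forced ahead of the demo, so its earliest slot is position 5 + 1 = 6.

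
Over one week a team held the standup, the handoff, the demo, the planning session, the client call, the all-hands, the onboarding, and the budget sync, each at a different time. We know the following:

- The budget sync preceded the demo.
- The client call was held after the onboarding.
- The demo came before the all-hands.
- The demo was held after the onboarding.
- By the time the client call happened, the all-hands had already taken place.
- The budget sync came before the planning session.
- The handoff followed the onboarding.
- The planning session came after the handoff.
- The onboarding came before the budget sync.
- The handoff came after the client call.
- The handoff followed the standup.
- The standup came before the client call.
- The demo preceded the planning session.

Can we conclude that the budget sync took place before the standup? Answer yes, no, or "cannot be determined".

cannot be determined

No chain of stated constraints runs from the budget sync to the standup, and none runs from the standup to the budget sync either.
So the relative order of the budget sync and the standup is not fixed by the given facts.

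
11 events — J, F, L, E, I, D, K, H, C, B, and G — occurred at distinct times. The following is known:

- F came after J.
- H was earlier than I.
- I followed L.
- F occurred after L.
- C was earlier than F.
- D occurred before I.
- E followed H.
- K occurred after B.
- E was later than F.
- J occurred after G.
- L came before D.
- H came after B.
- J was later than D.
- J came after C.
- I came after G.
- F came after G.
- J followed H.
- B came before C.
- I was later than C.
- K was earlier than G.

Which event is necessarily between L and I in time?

D

Tracing the constraints gives L → D → I, so D sits after L and before I.
No other event is forced both after L and before I.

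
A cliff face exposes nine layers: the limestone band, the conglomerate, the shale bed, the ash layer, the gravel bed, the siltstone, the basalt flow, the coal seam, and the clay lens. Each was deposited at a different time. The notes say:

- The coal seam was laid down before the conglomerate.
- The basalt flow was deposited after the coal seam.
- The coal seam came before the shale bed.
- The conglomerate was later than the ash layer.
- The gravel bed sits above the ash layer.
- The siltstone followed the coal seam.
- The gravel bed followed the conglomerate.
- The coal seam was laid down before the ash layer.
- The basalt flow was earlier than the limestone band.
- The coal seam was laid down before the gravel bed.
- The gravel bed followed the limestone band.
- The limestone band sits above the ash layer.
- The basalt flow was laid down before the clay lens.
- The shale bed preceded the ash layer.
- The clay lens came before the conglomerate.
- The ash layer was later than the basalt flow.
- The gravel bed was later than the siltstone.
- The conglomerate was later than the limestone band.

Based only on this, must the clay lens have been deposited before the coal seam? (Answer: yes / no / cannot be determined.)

no

Tracing the constraints gives the coal seam → the basalt flow → the clay lens, so the coal seam must come before the clay lens.
That means the clay lens cannot be before the coal seam.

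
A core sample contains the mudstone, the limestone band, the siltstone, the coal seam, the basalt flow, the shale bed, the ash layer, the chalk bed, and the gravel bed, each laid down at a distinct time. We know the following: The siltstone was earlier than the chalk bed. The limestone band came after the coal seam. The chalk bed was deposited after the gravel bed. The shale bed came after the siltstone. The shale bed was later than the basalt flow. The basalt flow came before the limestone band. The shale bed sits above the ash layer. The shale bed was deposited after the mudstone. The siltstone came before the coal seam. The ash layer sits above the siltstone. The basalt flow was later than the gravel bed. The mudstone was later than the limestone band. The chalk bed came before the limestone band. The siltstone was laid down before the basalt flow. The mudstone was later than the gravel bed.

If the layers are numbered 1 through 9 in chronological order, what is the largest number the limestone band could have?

7

The limestone band must come before the mudstone and the shale bed — 2 layers forced after it.
Everything else can be placed before the limestone band in some valid order, so the limestone band can sit as late as position 9 − 2 = 7.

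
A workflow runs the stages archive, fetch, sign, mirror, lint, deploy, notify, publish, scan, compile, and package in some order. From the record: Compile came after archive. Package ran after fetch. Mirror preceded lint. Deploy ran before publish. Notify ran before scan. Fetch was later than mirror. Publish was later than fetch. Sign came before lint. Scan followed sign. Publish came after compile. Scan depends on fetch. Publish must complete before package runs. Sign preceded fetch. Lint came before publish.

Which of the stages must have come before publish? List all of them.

Directly stated before publish: compile, deploy, fetch, and lint.
Archive reaches publish via archive → compile → publish.
Mirror reaches publish via mirror → lint → publish.
Sign reaches publish via sign → lint → publish.

archive, compile, deploy, fetch, lint, mirror, sign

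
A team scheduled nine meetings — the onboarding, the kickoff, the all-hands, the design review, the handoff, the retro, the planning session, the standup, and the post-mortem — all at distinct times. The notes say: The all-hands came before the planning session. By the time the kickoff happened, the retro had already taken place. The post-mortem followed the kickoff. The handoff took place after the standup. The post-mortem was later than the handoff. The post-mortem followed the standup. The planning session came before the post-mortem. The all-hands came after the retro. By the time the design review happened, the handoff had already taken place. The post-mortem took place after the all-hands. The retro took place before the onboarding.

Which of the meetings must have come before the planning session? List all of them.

Directly stated before the planning session: the all-hands.
The retro reaches the planning session via the retro → the all-hands → the planning session.
No chain forces the standup (or any of the others) ahead of the planning session.

the all-hands, the retro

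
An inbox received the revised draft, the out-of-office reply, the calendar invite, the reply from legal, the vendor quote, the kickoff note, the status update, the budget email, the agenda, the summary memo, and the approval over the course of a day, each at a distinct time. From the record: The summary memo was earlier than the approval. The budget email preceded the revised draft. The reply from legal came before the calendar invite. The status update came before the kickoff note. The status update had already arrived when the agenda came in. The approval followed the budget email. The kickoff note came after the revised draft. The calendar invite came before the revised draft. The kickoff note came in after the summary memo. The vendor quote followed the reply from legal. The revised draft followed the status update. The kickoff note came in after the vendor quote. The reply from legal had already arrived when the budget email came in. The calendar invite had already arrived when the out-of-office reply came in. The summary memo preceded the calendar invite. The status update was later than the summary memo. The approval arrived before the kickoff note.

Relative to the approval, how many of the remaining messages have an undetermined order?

6

Forced before the approval: the budget email, the reply from legal, and the summary memo; forced after the approval: the kickoff note.
That leaves the agenda, the calendar invite, the out-of-office reply, the revised draft, the status update, and the vendor quote with no forced order relative to the approval — 6.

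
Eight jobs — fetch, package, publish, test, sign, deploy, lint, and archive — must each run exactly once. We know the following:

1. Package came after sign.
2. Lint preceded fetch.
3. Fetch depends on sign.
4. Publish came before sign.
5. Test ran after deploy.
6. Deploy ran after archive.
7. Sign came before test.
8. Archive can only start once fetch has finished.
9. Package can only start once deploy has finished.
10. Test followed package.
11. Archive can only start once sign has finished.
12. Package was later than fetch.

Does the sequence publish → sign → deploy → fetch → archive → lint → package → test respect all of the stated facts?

no

The constraints require lint before fetch, but in the proposed sequence fetch appears ahead of lint. That one violation is enough.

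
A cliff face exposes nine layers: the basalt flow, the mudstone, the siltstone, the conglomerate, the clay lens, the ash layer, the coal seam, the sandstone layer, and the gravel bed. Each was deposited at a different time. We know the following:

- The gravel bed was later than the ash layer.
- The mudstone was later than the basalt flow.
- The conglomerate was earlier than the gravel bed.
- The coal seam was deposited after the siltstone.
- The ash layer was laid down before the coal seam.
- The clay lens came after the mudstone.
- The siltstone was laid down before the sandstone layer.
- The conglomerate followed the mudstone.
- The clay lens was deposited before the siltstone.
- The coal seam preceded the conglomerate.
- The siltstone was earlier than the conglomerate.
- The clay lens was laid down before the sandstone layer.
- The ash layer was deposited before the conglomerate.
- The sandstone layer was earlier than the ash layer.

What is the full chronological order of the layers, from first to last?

the basalt flow, the mudstone, the clay lens, the siltstone, the sandstone layer, the ash layer, the coal seam, the conglomerate, the gravel bed

The constraints fix every adjacent pair, so only one ordering works:
the basalt flow → the mudstone → the clay lens → the siltstone → the sandstone layer → the ash layer → the coal seam → the conglomerate → the gravel bed.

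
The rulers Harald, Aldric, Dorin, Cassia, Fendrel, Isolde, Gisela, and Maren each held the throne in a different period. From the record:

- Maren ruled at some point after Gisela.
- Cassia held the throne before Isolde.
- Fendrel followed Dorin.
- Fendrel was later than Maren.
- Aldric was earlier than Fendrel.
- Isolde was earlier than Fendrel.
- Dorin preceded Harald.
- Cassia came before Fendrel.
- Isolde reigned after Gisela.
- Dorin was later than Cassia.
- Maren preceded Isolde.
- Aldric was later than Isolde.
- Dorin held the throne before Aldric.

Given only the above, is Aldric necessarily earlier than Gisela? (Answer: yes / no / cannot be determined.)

no

Tracing the constraints gives Gisela → Isolde → Aldric, so Gisela must come before Aldric.
That means Aldric cannot be before Gisela.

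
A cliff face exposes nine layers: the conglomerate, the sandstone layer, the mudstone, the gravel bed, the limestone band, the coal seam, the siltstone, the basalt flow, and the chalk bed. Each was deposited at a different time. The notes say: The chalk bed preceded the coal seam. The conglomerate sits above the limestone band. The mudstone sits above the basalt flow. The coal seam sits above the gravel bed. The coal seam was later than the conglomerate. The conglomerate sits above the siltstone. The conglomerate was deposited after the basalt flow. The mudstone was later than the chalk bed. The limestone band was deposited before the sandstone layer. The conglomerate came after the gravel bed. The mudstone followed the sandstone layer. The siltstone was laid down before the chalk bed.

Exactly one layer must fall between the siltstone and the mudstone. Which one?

Tracing the constraints gives the siltstone → the chalk bed → the mudstone, so the chalk bed sits after the siltstone and before the mudstone.
No other layer is forced both after the siltstone and before the mudstone.

the chalk bed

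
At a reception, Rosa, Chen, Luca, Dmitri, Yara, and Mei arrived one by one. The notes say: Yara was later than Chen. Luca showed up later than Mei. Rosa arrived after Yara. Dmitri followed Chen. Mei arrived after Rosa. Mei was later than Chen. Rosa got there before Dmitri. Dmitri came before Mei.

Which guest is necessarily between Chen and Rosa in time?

Yara

Tracing the constraints gives Chen → Yara → Rosa, so Yara sits after Chen and before Rosa.
No other guest is forced both after Chen and before Rosa.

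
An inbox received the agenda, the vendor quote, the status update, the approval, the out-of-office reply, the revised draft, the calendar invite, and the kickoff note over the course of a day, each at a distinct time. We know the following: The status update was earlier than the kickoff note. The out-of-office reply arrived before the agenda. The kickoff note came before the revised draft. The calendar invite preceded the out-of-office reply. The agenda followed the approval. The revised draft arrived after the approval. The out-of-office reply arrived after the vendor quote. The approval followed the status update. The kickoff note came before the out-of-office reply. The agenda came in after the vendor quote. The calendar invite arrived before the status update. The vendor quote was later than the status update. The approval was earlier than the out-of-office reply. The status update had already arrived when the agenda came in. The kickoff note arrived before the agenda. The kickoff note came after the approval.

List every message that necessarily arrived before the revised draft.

the approval, the calendar invite, the kickoff note, the status update

Directly stated before the revised draft: the approval and the kickoff note.
The calendar invite reaches the revised draft via the calendar invite → the status update → the kickoff note → the revised draft.
The status update reaches the revised draft via the status update → the kickoff note → the revised draft.
No chain forces the out-of-office reply (or any of the others) ahead of the revised draft.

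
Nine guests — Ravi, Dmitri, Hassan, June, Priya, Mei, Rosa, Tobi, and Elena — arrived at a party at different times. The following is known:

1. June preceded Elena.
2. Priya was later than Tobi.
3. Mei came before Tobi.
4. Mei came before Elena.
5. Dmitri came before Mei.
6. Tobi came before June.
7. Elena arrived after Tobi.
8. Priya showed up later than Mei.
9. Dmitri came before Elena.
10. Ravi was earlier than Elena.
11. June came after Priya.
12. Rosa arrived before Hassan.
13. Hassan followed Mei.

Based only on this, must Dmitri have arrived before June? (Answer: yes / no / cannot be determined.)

Chain the constraints: Dmitri → Mei → Priya → June. Each link is directly stated, so Dmitri comes before June.

yes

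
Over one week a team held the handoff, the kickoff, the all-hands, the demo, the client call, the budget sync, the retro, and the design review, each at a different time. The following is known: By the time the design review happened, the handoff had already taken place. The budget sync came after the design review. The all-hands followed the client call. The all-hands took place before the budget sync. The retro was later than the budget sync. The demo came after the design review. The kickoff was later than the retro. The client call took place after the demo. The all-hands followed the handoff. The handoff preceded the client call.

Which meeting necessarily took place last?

the kickoff

Every other meeting has a chain of constraints placing it before the kickoff, so the kickoff is last.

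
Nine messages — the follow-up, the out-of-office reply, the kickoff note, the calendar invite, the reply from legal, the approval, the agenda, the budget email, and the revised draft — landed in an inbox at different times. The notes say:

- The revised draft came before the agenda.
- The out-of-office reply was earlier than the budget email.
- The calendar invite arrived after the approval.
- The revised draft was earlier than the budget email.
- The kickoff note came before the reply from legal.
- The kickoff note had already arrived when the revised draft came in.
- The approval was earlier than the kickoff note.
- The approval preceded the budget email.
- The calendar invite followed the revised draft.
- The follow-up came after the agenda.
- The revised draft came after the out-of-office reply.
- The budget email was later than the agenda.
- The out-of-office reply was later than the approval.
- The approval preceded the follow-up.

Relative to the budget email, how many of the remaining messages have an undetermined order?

3

Forced before the budget email: the agenda, the approval, the kickoff note, the out-of-office reply, and the revised draft.
That leaves the calendar invite, the follow-up, and the reply from legal with no forced order relative to the budget email — 3.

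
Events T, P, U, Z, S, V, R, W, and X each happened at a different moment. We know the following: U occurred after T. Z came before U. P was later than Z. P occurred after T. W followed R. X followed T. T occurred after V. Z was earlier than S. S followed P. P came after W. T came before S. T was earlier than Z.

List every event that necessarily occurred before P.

Directly stated before P: T, W, and Z.
R reaches P via R → W → P.
V reaches P via V → T → P.

R, T, V, W, Z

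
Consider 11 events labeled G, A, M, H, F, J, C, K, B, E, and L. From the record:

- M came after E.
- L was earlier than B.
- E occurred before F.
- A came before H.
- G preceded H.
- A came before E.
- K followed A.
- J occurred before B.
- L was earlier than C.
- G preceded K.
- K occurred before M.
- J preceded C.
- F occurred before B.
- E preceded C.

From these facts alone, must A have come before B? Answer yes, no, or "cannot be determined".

Chain the constraints: A → E → F → B. Each link is directly stated, so A comes before B.

yes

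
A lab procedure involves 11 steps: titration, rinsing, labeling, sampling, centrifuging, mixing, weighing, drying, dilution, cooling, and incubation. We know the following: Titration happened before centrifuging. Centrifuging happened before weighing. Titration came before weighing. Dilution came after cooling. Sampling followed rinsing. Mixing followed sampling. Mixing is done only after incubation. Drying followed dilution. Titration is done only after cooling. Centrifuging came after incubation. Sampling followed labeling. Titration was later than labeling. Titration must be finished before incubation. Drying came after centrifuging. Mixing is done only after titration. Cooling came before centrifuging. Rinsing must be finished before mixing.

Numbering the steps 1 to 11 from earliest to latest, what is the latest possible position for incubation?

7

Incubation must come before centrifuging, drying, mixing, and weighing — 4 steps forced after it.
Everything else can be placed before incubation in some valid order, so incubation can sit as late as position 11 − 4 = 7.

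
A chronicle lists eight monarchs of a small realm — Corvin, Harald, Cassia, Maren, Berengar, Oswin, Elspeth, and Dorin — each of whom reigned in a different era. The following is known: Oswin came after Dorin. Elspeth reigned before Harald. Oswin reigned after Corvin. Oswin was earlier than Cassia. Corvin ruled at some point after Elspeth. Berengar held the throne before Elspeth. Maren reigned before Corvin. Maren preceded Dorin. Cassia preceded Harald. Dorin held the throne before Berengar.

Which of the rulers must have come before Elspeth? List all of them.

Directly stated before Elspeth: Berengar.
Dorin reaches Elspeth via Dorin → Berengar → Elspeth.
Maren reaches Elspeth via Maren → Dorin → Berengar → Elspeth.

Berengar, Dorin, Maren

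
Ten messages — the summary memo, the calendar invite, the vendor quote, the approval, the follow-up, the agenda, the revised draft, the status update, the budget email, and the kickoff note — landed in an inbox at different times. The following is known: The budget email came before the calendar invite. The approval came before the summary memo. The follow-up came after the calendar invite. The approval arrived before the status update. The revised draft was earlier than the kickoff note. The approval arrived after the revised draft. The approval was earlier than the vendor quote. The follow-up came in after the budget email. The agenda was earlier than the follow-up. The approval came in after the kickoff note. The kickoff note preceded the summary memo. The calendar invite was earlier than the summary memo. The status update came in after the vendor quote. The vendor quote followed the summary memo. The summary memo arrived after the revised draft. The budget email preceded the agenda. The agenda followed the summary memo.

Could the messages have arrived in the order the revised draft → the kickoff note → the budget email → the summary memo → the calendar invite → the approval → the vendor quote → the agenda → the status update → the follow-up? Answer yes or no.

no

The constraints require the approval before the summary memo, but in the proposed sequence the summary memo appears ahead of the approval. That one violation is enough.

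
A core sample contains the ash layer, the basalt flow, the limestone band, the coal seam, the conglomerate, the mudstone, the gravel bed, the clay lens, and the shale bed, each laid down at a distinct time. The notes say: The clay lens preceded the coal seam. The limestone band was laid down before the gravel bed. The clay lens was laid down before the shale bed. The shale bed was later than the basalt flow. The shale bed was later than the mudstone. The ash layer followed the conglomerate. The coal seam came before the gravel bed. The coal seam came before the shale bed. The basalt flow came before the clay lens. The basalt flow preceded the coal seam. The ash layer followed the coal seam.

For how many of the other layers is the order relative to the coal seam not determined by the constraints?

3

Forced before the coal seam: the basalt flow and the clay lens; forced after the coal seam: the ash layer, the gravel bed, and the shale bed.
That leaves the conglomerate, the limestone band, and the mudstone with no forced order relative to the coal seam — 3.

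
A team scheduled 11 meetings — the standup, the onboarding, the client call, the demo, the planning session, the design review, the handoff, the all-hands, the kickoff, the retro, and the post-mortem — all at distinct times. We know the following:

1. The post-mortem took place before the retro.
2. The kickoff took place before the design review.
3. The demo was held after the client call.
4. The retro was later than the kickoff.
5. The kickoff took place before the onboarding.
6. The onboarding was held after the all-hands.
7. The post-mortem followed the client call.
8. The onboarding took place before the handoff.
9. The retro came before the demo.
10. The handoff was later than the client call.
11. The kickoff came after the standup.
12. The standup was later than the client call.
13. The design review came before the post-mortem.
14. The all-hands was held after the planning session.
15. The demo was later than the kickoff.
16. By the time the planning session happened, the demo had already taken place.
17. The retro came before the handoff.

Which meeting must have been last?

the handoff

Every other meeting has a chain of constraints placing it before the handoff, so the handoff is last.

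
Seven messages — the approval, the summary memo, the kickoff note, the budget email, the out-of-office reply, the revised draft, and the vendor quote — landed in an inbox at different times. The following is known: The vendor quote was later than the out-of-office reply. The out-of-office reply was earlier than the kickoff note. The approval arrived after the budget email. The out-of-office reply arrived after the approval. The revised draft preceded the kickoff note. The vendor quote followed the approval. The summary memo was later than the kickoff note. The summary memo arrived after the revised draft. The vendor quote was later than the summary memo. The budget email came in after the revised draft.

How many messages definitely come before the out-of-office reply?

Directly stated before the out-of-office reply: the approval.
The budget email reaches the out-of-office reply via the budget email → the approval → the out-of-office reply.
The revised draft reaches the out-of-office reply via the revised draft → the budget email → the approval → the out-of-office reply.
No chain forces the kickoff note (or any of the others) ahead of the out-of-office reply.
That's the approval, the budget email, and the revised draft — 3 in all.

3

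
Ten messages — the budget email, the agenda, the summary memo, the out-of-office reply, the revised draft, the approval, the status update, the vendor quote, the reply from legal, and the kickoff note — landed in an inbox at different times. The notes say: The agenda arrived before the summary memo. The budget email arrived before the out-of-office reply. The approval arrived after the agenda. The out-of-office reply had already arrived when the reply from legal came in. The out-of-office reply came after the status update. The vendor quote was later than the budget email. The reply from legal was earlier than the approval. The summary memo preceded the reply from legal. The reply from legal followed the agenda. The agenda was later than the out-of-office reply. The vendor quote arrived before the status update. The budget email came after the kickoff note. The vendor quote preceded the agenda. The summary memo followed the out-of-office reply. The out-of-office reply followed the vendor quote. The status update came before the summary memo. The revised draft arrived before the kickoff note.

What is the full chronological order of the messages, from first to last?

the revised draft, the kickoff note, the budget email, the vendor quote, the status update, the out-of-office reply, the agenda, the summary memo, the reply from legal, the approval

The constraints fix every adjacent pair, so only one ordering works:
the revised draft → the kickoff note → the budget email → the vendor quote → the status update → the out-of-office reply → the agenda → the summary memo → the reply from legal → the approval.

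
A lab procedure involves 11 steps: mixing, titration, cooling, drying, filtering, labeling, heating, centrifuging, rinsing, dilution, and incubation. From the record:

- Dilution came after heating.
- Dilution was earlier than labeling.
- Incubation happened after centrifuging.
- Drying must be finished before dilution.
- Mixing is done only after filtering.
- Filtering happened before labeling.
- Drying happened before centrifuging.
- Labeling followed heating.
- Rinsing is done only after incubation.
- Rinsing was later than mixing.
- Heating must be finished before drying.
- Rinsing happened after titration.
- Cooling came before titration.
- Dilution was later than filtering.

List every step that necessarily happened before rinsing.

Directly stated before rinsing: incubation, mixing, and titration.
Centrifuging reaches rinsing via centrifuging → incubation → rinsing.
Cooling reaches rinsing via cooling → titration → rinsing.
Drying reaches rinsing via drying → centrifuging → incubation → rinsing.
Likewise filtering and heating each reach rinsing by chaining the stated constraints.

centrifuging, cooling, drying, filtering, heating, incubation, mixing, titration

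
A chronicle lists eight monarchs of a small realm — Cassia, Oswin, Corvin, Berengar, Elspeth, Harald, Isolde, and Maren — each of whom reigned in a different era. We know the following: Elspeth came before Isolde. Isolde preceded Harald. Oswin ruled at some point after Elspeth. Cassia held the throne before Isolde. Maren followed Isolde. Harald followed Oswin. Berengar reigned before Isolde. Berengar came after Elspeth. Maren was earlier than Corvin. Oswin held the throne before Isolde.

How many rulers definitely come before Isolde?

Directly stated before Isolde: Berengar, Cassia, Elspeth, and Oswin.
That's Berengar, Cassia, Elspeth, and Oswin — 4 in all.

4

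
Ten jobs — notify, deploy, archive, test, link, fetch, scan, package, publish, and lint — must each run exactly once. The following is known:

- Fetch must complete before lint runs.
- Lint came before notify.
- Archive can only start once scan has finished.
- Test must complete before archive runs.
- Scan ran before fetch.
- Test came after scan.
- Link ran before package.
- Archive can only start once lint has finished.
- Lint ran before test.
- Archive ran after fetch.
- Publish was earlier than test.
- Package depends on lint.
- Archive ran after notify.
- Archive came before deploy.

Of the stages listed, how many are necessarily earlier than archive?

Directly stated before archive: fetch, lint, notify, scan, and test.
Publish reaches archive via publish → test → archive.
No chain forces package (or any of the others) ahead of archive.
That's fetch, lint, notify, publish, scan, and test — 6 in all.

6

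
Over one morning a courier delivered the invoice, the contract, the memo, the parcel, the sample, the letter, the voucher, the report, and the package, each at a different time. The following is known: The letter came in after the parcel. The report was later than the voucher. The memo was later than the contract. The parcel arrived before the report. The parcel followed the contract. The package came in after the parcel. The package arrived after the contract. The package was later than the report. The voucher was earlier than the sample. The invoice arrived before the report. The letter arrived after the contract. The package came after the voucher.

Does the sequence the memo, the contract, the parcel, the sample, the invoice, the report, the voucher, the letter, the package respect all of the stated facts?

no

The constraints require the voucher before the sample, but in the proposed sequence the sample appears ahead of the voucher. That one violation is enough.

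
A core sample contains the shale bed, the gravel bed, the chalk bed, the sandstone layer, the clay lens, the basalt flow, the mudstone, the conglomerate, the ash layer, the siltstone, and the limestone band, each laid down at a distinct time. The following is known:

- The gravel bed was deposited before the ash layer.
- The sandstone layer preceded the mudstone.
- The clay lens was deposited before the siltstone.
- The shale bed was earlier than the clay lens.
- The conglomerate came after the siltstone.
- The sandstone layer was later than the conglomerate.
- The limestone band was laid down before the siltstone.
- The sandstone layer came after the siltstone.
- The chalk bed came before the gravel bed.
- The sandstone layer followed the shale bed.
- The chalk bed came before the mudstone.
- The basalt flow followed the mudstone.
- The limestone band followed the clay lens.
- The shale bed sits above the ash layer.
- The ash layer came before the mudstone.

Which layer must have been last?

Every other layer has a chain of constraints placing it before the basalt flow, so the basalt flow is last.

the basalt flow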